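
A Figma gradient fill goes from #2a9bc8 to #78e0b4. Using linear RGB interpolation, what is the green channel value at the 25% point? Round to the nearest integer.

G₁ = 155 (from #2a9bc8), G₂ = 224 (from #78e0b4).
G = 155 + 0.25 × (224 − 155) = 172.25 → 172

172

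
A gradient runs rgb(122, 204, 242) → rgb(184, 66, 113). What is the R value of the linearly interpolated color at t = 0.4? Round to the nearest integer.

147

R = 122 + 0.4 × (184 − 122) = 146.8 → 147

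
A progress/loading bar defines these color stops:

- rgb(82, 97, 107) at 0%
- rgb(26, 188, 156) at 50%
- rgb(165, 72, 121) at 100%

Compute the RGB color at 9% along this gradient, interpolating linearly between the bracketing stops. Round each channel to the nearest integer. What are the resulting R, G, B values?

(72, 113, 116)

9% lies between the 0% and 50% stops, so the local fraction is t = (9 − 0)/(50 − 0) = 9/50 ≈ 0.18.
R = 82 + 0.18 × (26 − 82) = 71.92 → 72
G = 97 + 0.18 × (188 − 97) = 113.38 → 113
B = 107 + 0.18 × (156 − 107) = 115.82 → 116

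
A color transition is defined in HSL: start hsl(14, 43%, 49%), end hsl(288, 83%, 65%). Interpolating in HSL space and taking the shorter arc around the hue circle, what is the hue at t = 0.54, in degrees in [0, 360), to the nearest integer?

Hue: 288 − 14 = 274°, but |274| > 180 so the shorter arc goes the other way: Δh = 274 − 360 = -86°.
H = 14 + 0.54 × (-86) = -32.44 → -32 → -32 mod 360 = 328°

328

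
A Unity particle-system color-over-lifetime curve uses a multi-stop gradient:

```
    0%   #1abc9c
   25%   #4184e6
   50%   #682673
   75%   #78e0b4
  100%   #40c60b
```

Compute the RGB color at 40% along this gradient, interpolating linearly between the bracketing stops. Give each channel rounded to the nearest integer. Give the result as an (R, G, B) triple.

(88, 76, 161)

40% lies between the 25% and 50% stops, so the local fraction is t = (40 − 25)/(50 − 25) = 15/25 ≈ 0.6.
#4184e6 → (65, 132, 230); #682673 → (104, 38, 115).
R = 65 + 0.6 × (104 − 65) = 88.4 → 88
G = 132 + 0.6 × (38 − 132) = 75.6 → 76
B = 230 + 0.6 × (115 − 230) = 161 → 161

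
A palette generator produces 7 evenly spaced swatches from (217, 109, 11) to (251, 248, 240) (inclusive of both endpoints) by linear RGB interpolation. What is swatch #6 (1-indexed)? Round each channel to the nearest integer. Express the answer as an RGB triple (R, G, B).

(245, 225, 202)

With 7 swatches and endpoints inclusive, swatch 6 sits at t = (6 − 1)/(7 − 1) = 5/6 ≈ 0.8333.
R = 217 + 0.8333 × (251 − 217) = 245.332 → 245
G = 109 + 0.8333 × (248 − 109) = 224.829 → 225
B = 11 + 0.8333 × (240 − 11) = 201.826 → 202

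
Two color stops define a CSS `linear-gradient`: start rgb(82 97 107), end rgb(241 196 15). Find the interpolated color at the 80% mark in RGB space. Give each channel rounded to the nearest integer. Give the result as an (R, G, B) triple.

80% corresponds to t = 0.8.
R = 82 + 0.8 × (241 − 82) = 82 + 0.8 × 159 = 209.2 → 209
G = 97 + 0.8 × (196 − 97) = 97 + 0.8 × 99 = 176.2 → 176
B = 107 + 0.8 × (15 − 107) = 107 + 0.8 × -92 = 33.4 → 33
So the blended color is (209, 176, 33), about #d1b021.

(209, 176, 33)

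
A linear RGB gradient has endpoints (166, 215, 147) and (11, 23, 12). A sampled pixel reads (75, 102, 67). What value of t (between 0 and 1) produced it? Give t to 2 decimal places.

0.59

Invert the lerp on the G channel (largest span, 192): t = (102 − 215) / (23 − 215) = -113/-192 = 0.58854.
Check on R: (75 − 166)/(11 − 166) = 0.5871 ✓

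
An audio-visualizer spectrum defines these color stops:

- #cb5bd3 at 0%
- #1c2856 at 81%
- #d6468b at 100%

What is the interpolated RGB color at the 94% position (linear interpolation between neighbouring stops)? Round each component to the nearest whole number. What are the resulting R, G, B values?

(155, 61, 122)

94% lies between the 81% and 100% stops, so the local fraction is t = (94 − 81)/(100 − 81) = 13/19 ≈ 0.6842.
#1c2856 → (28, 40, 86); #d6468b → (214, 70, 139).
R = 28 + 0.6842 × (214 − 28) = 155.261 → 155
G = 40 + 0.6842 × (70 − 40) = 60.526 → 61
B = 86 + 0.6842 × (139 − 86) = 122.263 → 122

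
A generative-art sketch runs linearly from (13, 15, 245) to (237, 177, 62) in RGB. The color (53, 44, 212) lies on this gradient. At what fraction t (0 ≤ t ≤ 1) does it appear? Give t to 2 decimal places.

Invert the lerp on the R channel (largest span, 224): t = (53 − 13) / (237 − 13) = 40/224 = 0.17857.
Check on G: (44 − 15)/(177 − 15) = 0.179 ✓

0.18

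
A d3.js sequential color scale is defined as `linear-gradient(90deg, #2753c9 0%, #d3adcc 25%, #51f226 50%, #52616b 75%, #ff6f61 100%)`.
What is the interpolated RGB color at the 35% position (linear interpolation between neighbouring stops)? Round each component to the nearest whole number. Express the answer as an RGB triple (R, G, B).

(159, 201, 138)

35% lies between the 25% and 50% stops, so the local fraction is t = (35 − 25)/(50 − 25) = 10/25 ≈ 0.4.
#d3adcc → (211, 173, 204); #51f226 → (81, 242, 38).
R = 211 + 0.4 × (81 − 211) = 159 → 159
G = 173 + 0.4 × (242 − 173) = 200.6 → 201
B = 204 + 0.4 × (38 − 204) = 137.6 → 138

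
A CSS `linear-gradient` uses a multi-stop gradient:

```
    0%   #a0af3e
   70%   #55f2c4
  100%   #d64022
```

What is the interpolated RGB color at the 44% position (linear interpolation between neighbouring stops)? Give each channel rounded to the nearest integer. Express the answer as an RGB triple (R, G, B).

(113, 217, 146)

44% lies between the 0% and 70% stops, so the local fraction is t = (44 − 0)/(70 − 0) = 44/70 ≈ 0.6286.
#a0af3e → (160, 175, 62); #55f2c4 → (85, 242, 196).
R = 160 + 0.6286 × (85 − 160) = 112.855 → 113
G = 175 + 0.6286 × (242 − 175) = 217.116 → 217
B = 62 + 0.6286 × (196 − 62) = 146.232 → 146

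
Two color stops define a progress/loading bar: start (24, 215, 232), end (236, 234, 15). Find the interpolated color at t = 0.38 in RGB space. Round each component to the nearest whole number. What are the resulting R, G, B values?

(105, 222, 150)

R = 24 + 0.38 × (236 − 24) = 24 + 0.38 × 212 = 104.56 → 105
G = 215 + 0.38 × (234 − 215) = 215 + 0.38 × 19 = 222.22 → 222
B = 232 + 0.38 × (15 − 232) = 232 + 0.38 × -217 = 149.54 → 150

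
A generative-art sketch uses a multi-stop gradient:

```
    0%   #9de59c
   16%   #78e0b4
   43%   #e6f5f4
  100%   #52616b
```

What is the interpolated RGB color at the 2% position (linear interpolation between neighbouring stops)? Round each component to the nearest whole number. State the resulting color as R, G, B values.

(152, 228, 159)

2% lies between the 0% and 16% stops, so the local fraction is t = (2 − 0)/(16 − 0) = 2/16 ≈ 0.125.
#9de59c → (157, 229, 156); #78e0b4 → (120, 224, 180).
R = 157 + 0.125 × (120 − 157) = 152.375 → 152
G = 229 + 0.125 × (224 − 229) = 228.375 → 228
B = 156 + 0.125 × (180 − 156) = 159 → 159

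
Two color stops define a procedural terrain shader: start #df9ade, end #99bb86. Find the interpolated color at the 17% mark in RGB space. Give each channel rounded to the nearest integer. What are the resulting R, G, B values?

(211, 160, 207)

#df9ade → (223, 154, 222); #99bb86 → (153, 187, 134).
17% corresponds to t = 0.17.
R = 223 + 0.17 × (153 − 223) = 223 + 0.17 × -70 = 211.1 → 211
G = 154 + 0.17 × (187 − 154) = 154 + 0.17 × 33 = 159.61 → 160
B = 222 + 0.17 × (134 − 222) = 222 + 0.17 × -88 = 207.04 → 207
So the blended color is (211, 160, 207), about #d3a0cf.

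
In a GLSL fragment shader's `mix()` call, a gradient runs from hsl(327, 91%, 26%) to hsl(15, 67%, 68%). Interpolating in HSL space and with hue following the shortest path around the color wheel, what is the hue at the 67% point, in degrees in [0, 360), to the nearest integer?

359

Hue: 15 − 327 = -312°, but |-312| > 180 so the shorter arc goes the other way: Δh = -312 + 360 = 48°.
H = 327 + 0.67 × (48) = 359.16 → 359°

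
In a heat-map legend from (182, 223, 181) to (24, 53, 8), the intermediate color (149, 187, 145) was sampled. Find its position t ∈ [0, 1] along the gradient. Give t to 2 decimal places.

Invert the lerp on the B channel (largest span, 173): t = (145 − 181) / (8 − 181) = -36/-173 = 0.20809.
Check on R: (149 − 182)/(24 − 182) = 0.2089 ✓

0.21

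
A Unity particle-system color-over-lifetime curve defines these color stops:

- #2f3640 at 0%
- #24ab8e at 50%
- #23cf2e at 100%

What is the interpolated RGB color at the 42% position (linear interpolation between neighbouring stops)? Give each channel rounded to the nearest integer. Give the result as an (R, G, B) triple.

42% lies between the 0% and 50% stops, so the local fraction is t = (42 − 0)/(50 − 0) = 42/50 ≈ 0.84.
#2f3640 → (47, 54, 64); #24ab8e → (36, 171, 142).
R = 47 + 0.84 × (36 − 47) = 37.76 → 38
G = 54 + 0.84 × (171 − 54) = 152.28 → 152
B = 64 + 0.84 × (142 − 64) = 129.52 → 130

(38, 152, 130)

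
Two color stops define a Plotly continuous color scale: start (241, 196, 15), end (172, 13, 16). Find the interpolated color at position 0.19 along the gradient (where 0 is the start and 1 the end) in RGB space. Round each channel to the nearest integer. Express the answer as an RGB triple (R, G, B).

(228, 161, 15)

R = 241 + 0.19 × (172 − 241) = 241 + 0.19 × -69 = 227.89 → 228
G = 196 + 0.19 × (13 − 196) = 196 + 0.19 × -183 = 161.23 → 161
B = 15 + 0.19 × (16 − 15) = 15 + 0.19 × 1 = 15.19 → 15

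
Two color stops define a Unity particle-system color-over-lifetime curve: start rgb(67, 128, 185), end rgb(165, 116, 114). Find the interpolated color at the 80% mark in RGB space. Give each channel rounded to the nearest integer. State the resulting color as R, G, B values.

80% corresponds to t = 0.8.
R = 67 + 0.8 × (165 − 67) = 67 + 0.8 × 98 = 145.4 → 145
G = 128 + 0.8 × (116 − 128) = 128 + 0.8 × -12 = 118.4 → 118
B = 185 + 0.8 × (114 − 185) = 185 + 0.8 × -71 = 128.2 → 128
So the blended color is (145, 118, 128), about #917680.

(145, 118, 128)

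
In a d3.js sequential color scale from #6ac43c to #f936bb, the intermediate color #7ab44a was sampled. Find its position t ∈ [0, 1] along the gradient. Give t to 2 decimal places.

0.11

Invert the lerp on the R channel (largest span, 143): t = (122 − 106) / (249 − 106) = 16/143 = 0.11189.
Check on G: (180 − 196)/(54 − 196) = 0.1127 ✓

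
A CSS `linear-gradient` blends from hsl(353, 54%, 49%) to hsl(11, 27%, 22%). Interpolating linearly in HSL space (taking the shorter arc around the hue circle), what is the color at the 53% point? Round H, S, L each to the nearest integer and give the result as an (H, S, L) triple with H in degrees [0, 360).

Hue: 11 − 353 = -342°, but |-342| > 180 so the shorter arc goes the other way: Δh = -342 + 360 = 18°.
H = 353 + 0.53 × (18) = 362.54 → 363 → 363 mod 360 = 3°
S = 54 + 0.53 × (27 − 54) = 39.69 → 40%
L = 49 + 0.53 × (22 − 49) = 34.69 → 35%

(3, 40, 35)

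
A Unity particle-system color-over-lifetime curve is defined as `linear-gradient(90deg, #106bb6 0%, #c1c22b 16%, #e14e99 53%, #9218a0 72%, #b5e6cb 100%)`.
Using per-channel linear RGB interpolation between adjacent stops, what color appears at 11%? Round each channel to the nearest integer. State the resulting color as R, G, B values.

(138, 167, 86)

11% lies between the 0% and 16% stops, so the local fraction is t = (11 − 0)/(16 − 0) = 11/16 ≈ 0.6875.
#106bb6 → (16, 107, 182); #c1c22b → (193, 194, 43).
R = 16 + 0.6875 × (193 − 16) = 137.688 → 138
G = 107 + 0.6875 × (194 − 107) = 166.812 → 167
B = 182 + 0.6875 × (43 − 182) = 86.438 → 86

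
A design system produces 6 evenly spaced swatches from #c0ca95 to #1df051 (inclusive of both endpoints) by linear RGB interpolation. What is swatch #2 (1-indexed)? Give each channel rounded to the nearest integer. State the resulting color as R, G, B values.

With 6 swatches and endpoints inclusive, swatch 2 sits at t = (2 − 1)/(6 − 1) = 1/5 ≈ 0.2.
#c0ca95 → (192, 202, 149); #1df051 → (29, 240, 81).
R = 192 + 0.2 × (29 − 192) = 159.4 → 159
G = 202 + 0.2 × (240 − 202) = 209.6 → 210
B = 149 + 0.2 × (81 − 149) = 135.4 → 135

(159, 210, 135)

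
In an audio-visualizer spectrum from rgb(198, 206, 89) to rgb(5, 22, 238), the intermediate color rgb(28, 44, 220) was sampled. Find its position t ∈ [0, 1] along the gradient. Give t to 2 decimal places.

Invert the lerp on the R channel (largest span, 193): t = (28 − 198) / (5 − 198) = -170/-193 = 0.88083.
Check on G: (44 − 206)/(22 − 206) = 0.8804 ✓

0.88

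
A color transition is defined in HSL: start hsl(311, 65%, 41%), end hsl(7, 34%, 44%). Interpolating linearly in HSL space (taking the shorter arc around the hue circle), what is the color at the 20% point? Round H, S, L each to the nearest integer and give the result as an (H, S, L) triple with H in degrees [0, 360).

Hue: 7 − 311 = -304°, but |-304| > 180 so the shorter arc goes the other way: Δh = -304 + 360 = 56°.
H = 311 + 0.2 × (56) = 322.2 → 322°
S = 65 + 0.2 × (34 − 65) = 58.8 → 59%
L = 41 + 0.2 × (44 − 41) = 41.6 → 42%

(322, 59, 42)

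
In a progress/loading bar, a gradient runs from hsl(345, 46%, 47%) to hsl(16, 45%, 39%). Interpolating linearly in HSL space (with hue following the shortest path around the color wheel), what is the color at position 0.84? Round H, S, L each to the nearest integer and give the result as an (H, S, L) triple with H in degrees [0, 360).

(11, 45, 40)

Hue: 16 − 345 = -329°, but |-329| > 180 so the shorter arc goes the other way: Δh = -329 + 360 = 31°.
H = 345 + 0.84 × (31) = 371.04 → 371 → 371 mod 360 = 11°
S = 46 + 0.84 × (45 − 46) = 45.16 → 45%
L = 47 + 0.84 × (39 − 47) = 40.28 → 40%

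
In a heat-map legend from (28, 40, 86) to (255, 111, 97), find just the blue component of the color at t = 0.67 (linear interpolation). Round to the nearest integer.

93

B = 86 + 0.67 × (97 − 86) = 93.37 → 93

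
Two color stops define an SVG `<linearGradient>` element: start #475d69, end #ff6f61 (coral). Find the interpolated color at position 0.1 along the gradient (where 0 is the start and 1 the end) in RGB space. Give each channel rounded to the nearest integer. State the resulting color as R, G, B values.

#475d69 → (71, 93, 105); #ff6f61 → (255, 111, 97).
R = 71 + 0.1 × (255 − 71) = 71 + 0.1 × 184 = 89.4 → 89
G = 93 + 0.1 × (111 − 93) = 93 + 0.1 × 18 = 94.8 → 95
B = 105 + 0.1 × (97 − 105) = 105 + 0.1 × -8 = 104.2 → 104
So the blended color is (89, 95, 104), about #595f68.

(89, 95, 104)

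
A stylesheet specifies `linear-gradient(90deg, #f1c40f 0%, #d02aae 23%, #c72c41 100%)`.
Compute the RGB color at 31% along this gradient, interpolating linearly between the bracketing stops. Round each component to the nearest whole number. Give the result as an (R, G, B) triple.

(207, 42, 163)

31% lies between the 23% and 100% stops, so the local fraction is t = (31 − 23)/(100 − 23) = 8/77 ≈ 0.1039.
#d02aae → (208, 42, 174); #c72c41 → (199, 44, 65).
R = 208 + 0.1039 × (199 − 208) = 207.065 → 207
G = 42 + 0.1039 × (44 − 42) = 42.208 → 42
B = 174 + 0.1039 × (65 − 174) = 162.675 → 163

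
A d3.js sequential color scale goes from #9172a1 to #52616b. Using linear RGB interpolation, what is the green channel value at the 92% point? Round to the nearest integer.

G₁ = 114 (from #9172a1), G₂ = 97 (from #52616b).
G = 114 + 0.92 × (97 − 114) = 98.36 → 98

98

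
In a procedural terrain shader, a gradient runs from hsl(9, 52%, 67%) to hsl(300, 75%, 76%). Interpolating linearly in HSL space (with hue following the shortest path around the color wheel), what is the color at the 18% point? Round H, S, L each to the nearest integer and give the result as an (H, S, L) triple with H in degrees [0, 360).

Hue: 300 − 9 = 291°, but |291| > 180 so the shorter arc goes the other way: Δh = 291 − 360 = -69°.
H = 9 + 0.18 × (-69) = -3.42 → -3 → -3 mod 360 = 357°
S = 52 + 0.18 × (75 − 52) = 56.14 → 56%
L = 67 + 0.18 × (76 − 67) = 68.62 → 69%

(357, 56, 69)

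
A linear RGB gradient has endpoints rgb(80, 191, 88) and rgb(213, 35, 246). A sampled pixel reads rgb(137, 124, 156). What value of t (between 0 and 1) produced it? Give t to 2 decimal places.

Invert the lerp on the B channel (largest span, 158): t = (156 − 88) / (246 − 88) = 68/158 = 0.43038.
Check on R: (137 − 80)/(213 − 80) = 0.4286 ✓

0.43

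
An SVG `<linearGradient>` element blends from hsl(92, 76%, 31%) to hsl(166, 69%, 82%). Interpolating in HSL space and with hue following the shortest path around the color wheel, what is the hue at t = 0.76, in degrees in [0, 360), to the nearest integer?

Hue arc: Δh = 166 − 92 = 74° (|Δh| ≤ 180, already the shorter path).
H = 92 + 0.76 × (74) = 148.24 → 148°

148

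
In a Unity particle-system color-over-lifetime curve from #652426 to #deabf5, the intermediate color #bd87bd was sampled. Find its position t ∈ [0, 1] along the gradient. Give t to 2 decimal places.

0.73

Invert the lerp on the B channel (largest span, 207): t = (189 − 38) / (245 − 38) = 151/207 = 0.72947.
Check on R: (189 − 101)/(222 − 101) = 0.7273 ✓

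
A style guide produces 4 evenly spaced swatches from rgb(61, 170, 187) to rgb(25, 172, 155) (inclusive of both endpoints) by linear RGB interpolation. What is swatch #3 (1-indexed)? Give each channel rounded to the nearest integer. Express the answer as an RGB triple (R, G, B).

With 4 swatches and endpoints inclusive, swatch 3 sits at t = (3 − 1)/(4 − 1) = 2/3 ≈ 0.6667.
R = 61 + 0.6667 × (25 − 61) = 36.999 → 37
G = 170 + 0.6667 × (172 − 170) = 171.333 → 171
B = 187 + 0.6667 × (155 − 187) = 165.666 → 166

(37, 171, 166)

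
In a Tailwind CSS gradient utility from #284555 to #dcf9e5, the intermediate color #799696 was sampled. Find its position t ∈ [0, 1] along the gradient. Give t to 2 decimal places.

0.45

Invert the lerp on the R channel (largest span, 180): t = (121 − 40) / (220 − 40) = 81/180 = 0.45.
Check on G: (150 − 69)/(249 − 69) = 0.45 ✓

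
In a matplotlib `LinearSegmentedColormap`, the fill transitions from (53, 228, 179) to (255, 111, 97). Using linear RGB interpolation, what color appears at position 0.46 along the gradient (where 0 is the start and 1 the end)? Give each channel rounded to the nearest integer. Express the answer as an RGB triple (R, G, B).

(146, 174, 141)

R = 53 + 0.46 × (255 − 53) = 53 + 0.46 × 202 = 145.92 → 146
G = 228 + 0.46 × (111 − 228) = 228 + 0.46 × -117 = 174.18 → 174
B = 179 + 0.46 × (97 − 179) = 179 + 0.46 × -82 = 141.28 → 141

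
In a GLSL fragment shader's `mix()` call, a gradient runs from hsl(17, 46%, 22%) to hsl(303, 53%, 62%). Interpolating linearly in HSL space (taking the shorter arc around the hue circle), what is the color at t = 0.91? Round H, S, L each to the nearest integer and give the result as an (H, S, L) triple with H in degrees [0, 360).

Hue: 303 − 17 = 286°, but |286| > 180 so the shorter arc goes the other way: Δh = 286 − 360 = -74°.
H = 17 + 0.91 × (-74) = -50.34 → -50 → -50 mod 360 = 310°
S = 46 + 0.91 × (53 − 46) = 52.37 → 52%
L = 22 + 0.91 × (62 − 22) = 58.4 → 58%

(310, 52, 58)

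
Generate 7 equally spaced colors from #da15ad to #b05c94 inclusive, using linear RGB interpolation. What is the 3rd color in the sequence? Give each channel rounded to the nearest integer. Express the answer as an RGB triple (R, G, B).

(204, 45, 165)

With 7 swatches and endpoints inclusive, swatch 3 sits at t = (3 − 1)/(7 − 1) = 2/6 ≈ 0.3333.
#da15ad → (218, 21, 173); #b05c94 → (176, 92, 148).
R = 218 + 0.3333 × (176 − 218) = 204.001 → 204
G = 21 + 0.3333 × (92 − 21) = 44.664 → 45
B = 173 + 0.3333 × (148 − 173) = 164.667 → 165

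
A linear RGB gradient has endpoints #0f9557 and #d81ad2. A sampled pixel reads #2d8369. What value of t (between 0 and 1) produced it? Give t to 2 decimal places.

Invert the lerp on the R channel (largest span, 201): t = (45 − 15) / (216 − 15) = 30/201 = 0.14925.
Check on G: (131 − 149)/(26 − 149) = 0.1463 ✓

0.15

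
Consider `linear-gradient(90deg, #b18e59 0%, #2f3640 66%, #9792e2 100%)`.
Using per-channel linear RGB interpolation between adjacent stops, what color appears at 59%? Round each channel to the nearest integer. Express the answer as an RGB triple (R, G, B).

59% lies between the 0% and 66% stops, so the local fraction is t = (59 − 0)/(66 − 0) = 59/66 ≈ 0.8939.
#b18e59 → (177, 142, 89); #2f3640 → (47, 54, 64).
R = 177 + 0.8939 × (47 − 177) = 60.793 → 61
G = 142 + 0.8939 × (54 − 142) = 63.337 → 63
B = 89 + 0.8939 × (64 − 89) = 66.653 → 67

(61, 63, 67)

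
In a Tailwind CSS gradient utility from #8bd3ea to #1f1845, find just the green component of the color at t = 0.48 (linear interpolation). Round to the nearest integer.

121

G₁ = 211 (from #8bd3ea), G₂ = 24 (from #1f1845).
G = 211 + 0.48 × (24 − 211) = 121.24 → 121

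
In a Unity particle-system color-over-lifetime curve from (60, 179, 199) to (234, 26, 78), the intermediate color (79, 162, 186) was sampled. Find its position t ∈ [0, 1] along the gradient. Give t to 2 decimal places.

0.11

Invert the lerp on the R channel (largest span, 174): t = (79 − 60) / (234 − 60) = 19/174 = 0.1092.
Check on G: (162 − 179)/(26 − 179) = 0.1111 ✓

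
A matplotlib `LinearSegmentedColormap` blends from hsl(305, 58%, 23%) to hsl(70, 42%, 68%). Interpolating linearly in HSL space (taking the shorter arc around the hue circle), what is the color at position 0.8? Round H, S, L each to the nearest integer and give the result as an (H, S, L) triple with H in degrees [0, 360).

Hue: 70 − 305 = -235°, but |-235| > 180 so the shorter arc goes the other way: Δh = -235 + 360 = 125°.
H = 305 + 0.8 × (125) = 405 → 405 → 405 mod 360 = 45°
S = 58 + 0.8 × (42 − 58) = 45.2 → 45%
L = 23 + 0.8 × (68 − 23) = 59 → 59%

(45, 45, 59)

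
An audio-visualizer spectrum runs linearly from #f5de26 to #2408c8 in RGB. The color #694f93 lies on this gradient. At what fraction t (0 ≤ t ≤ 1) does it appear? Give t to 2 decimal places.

Invert the lerp on the G channel (largest span, 214): t = (79 − 222) / (8 − 222) = -143/-214 = 0.66822.
Check on R: (105 − 245)/(36 − 245) = 0.6699 ✓

0.67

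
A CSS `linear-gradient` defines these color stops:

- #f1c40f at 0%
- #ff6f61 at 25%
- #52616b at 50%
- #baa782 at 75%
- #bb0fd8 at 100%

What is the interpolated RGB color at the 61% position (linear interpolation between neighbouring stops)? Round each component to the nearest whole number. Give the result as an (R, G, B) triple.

(128, 128, 117)

61% lies between the 50% and 75% stops, so the local fraction is t = (61 − 50)/(75 − 50) = 11/25 ≈ 0.44.
#52616b → (82, 97, 107); #baa782 → (186, 167, 130).
R = 82 + 0.44 × (186 − 82) = 127.76 → 128
G = 97 + 0.44 × (167 − 97) = 127.8 → 128
B = 107 + 0.44 × (130 − 107) = 117.12 → 117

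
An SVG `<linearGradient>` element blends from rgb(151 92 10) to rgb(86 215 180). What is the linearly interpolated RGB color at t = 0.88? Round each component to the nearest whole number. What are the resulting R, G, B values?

(94, 200, 160)

R = 151 + 0.88 × (86 − 151) = 151 + 0.88 × -65 = 93.8 → 94
G = 92 + 0.88 × (215 − 92) = 92 + 0.88 × 123 = 200.24 → 200
B = 10 + 0.88 × (180 − 10) = 10 + 0.88 × 170 = 159.6 → 160
So the blended color is (94, 200, 160), about #5ec8a0.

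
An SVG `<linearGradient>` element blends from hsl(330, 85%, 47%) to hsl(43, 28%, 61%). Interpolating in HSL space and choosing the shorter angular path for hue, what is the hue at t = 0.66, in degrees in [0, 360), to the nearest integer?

18

Hue: 43 − 330 = -287°, but |-287| > 180 so the shorter arc goes the other way: Δh = -287 + 360 = 73°.
H = 330 + 0.66 × (73) = 378.18 → 378 → 378 mod 360 = 18°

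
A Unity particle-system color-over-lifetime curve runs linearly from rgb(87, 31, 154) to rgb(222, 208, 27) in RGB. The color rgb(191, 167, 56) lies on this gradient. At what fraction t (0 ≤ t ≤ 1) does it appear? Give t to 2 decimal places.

Invert the lerp on the G channel (largest span, 177): t = (167 − 31) / (208 − 31) = 136/177 = 0.76836.
Check on R: (191 − 87)/(222 − 87) = 0.7704 ✓

0.77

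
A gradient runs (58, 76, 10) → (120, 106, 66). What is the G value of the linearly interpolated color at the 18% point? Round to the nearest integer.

81

G = 76 + 0.18 × (106 − 76) = 81.4 → 81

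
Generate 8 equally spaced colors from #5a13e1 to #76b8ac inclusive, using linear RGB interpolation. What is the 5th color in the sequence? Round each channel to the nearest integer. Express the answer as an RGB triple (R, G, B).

(106, 113, 195)

With 8 swatches and endpoints inclusive, swatch 5 sits at t = (5 − 1)/(8 − 1) = 4/7 ≈ 0.5714.
#5a13e1 → (90, 19, 225); #76b8ac → (118, 184, 172).
R = 90 + 0.5714 × (118 − 90) = 105.999 → 106
G = 19 + 0.5714 × (184 − 19) = 113.281 → 113
B = 225 + 0.5714 × (172 − 225) = 194.716 → 195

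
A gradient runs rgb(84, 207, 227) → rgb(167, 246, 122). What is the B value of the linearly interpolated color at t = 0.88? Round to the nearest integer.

135

B = 227 + 0.88 × (122 − 227) = 134.6 → 135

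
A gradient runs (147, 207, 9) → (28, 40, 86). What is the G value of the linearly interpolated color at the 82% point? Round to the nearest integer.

70

G = 207 + 0.82 × (40 − 207) = 70.06 → 70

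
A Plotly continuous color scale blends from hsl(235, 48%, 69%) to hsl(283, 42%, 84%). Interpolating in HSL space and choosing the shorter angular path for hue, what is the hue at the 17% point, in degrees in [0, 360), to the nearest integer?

243

Hue arc: Δh = 283 − 235 = 48° (|Δh| ≤ 180, already the shorter path).
H = 235 + 0.17 × (48) = 243.16 → 243°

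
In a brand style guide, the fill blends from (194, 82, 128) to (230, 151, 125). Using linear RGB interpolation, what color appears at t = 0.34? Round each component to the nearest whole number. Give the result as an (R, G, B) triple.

R = 194 + 0.34 × (230 − 194) = 194 + 0.34 × 36 = 206.24 → 206
G = 82 + 0.34 × (151 − 82) = 82 + 0.34 × 69 = 105.46 → 105
B = 128 + 0.34 × (125 − 128) = 128 + 0.34 × -3 = 126.98 → 127
So the blended color is (206, 105, 127), about #ce697f.

(206, 105, 127)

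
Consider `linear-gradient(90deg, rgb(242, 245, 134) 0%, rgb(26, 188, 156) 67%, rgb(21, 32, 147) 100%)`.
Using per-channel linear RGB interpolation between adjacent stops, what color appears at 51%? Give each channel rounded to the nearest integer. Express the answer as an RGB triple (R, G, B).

(78, 202, 151)

51% lies between the 0% and 67% stops, so the local fraction is t = (51 − 0)/(67 − 0) = 51/67 ≈ 0.7612.
R = 242 + 0.7612 × (26 − 242) = 77.581 → 78
G = 245 + 0.7612 × (188 − 245) = 201.612 → 202
B = 134 + 0.7612 × (156 − 134) = 150.746 → 151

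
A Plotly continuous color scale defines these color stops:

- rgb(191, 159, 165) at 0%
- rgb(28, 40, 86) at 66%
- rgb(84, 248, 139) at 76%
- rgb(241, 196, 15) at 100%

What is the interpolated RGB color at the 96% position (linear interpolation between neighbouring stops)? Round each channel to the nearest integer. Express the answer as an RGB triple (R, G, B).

(215, 205, 36)

96% lies between the 76% and 100% stops, so the local fraction is t = (96 − 76)/(100 − 76) = 20/24 ≈ 0.8333.
R = 84 + 0.8333 × (241 − 84) = 214.828 → 215
G = 248 + 0.8333 × (196 − 248) = 204.668 → 205
B = 139 + 0.8333 × (15 − 139) = 35.671 → 36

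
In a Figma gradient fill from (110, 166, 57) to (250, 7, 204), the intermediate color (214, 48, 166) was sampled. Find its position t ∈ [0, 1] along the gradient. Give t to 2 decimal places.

0.74

Invert the lerp on the G channel (largest span, 159): t = (48 − 166) / (7 − 166) = -118/-159 = 0.74214.
Check on R: (214 − 110)/(250 − 110) = 0.7429 ✓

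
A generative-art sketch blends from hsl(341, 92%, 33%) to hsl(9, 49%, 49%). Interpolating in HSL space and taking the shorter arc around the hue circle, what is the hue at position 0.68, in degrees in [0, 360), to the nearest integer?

0

Hue: 9 − 341 = -332°, but |-332| > 180 so the shorter arc goes the other way: Δh = -332 + 360 = 28°.
H = 341 + 0.68 × (28) = 360.04 → 360 → 360 mod 360 = 0°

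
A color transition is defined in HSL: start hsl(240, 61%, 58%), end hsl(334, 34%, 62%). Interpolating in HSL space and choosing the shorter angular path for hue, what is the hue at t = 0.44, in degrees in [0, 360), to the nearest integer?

Hue arc: Δh = 334 − 240 = 94° (|Δh| ≤ 180, already the shorter path).
H = 240 + 0.44 × (94) = 281.36 → 281°

281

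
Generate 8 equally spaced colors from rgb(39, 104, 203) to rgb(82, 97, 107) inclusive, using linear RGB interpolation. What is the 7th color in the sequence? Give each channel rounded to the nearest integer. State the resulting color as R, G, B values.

(76, 98, 121)

With 8 swatches and endpoints inclusive, swatch 7 sits at t = (7 − 1)/(8 − 1) = 6/7 ≈ 0.8571.
R = 39 + 0.8571 × (82 − 39) = 75.855 → 76
G = 104 + 0.8571 × (97 − 104) = 98 → 98
B = 203 + 0.8571 × (107 − 203) = 120.718 → 121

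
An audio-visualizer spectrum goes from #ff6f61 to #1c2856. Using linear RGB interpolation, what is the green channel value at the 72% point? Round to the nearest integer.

60

G₁ = 111 (from #ff6f61), G₂ = 40 (from #1c2856).
G = 111 + 0.72 × (40 − 111) = 59.88 → 60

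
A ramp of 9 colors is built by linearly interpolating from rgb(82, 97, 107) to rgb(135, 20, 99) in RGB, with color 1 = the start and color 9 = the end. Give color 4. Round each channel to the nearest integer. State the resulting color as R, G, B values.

With 9 swatches and endpoints inclusive, swatch 4 sits at t = (4 − 1)/(9 − 1) = 3/8 ≈ 0.375.
R = 82 + 0.375 × (135 − 82) = 101.875 → 102
G = 97 + 0.375 × (20 − 97) = 68.125 → 68
B = 107 + 0.375 × (99 − 107) = 104 → 104

(102, 68, 104)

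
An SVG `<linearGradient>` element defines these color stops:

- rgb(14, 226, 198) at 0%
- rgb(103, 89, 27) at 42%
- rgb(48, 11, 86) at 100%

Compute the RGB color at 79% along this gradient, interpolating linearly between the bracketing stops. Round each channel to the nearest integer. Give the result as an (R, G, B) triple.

79% lies between the 42% and 100% stops, so the local fraction is t = (79 − 42)/(100 − 42) = 37/58 ≈ 0.6379.
R = 103 + 0.6379 × (48 − 103) = 67.916 → 68
G = 89 + 0.6379 × (11 − 89) = 39.244 → 39
B = 27 + 0.6379 × (86 − 27) = 64.636 → 65

(68, 39, 65)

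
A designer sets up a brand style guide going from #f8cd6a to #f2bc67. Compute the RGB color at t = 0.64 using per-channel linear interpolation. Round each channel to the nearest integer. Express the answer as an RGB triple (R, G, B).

#f8cd6a → (248, 205, 106); #f2bc67 → (242, 188, 103).
R = 248 + 0.64 × (242 − 248) = 248 + 0.64 × -6 = 244.16 → 244
G = 205 + 0.64 × (188 − 205) = 205 + 0.64 × -17 = 194.12 → 194
B = 106 + 0.64 × (103 − 106) = 106 + 0.64 × -3 = 104.08 → 104
So the blended color is (244, 194, 104), about #f4c268.

(244, 194, 104)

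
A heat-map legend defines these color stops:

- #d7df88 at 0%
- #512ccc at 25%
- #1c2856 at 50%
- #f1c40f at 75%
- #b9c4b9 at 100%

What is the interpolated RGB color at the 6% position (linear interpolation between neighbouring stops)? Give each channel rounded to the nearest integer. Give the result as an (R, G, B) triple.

(183, 180, 152)

6% lies between the 0% and 25% stops, so the local fraction is t = (6 − 0)/(25 − 0) = 6/25 ≈ 0.24.
#d7df88 → (215, 223, 136); #512ccc → (81, 44, 204).
R = 215 + 0.24 × (81 − 215) = 182.84 → 183
G = 223 + 0.24 × (44 − 223) = 180.04 → 180
B = 136 + 0.24 × (204 − 136) = 152.32 → 152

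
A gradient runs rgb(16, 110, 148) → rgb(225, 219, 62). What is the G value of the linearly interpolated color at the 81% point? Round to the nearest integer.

G = 110 + 0.81 × (219 − 110) = 198.29 → 198

198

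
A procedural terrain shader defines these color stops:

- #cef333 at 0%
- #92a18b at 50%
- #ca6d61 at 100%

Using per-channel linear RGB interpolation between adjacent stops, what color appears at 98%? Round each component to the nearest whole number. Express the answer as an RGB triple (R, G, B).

98% lies between the 50% and 100% stops, so the local fraction is t = (98 − 50)/(100 − 50) = 48/50 ≈ 0.96.
#92a18b → (146, 161, 139); #ca6d61 → (202, 109, 97).
R = 146 + 0.96 × (202 − 146) = 199.76 → 200
G = 161 + 0.96 × (109 − 161) = 111.08 → 111
B = 139 + 0.96 × (97 − 139) = 98.68 → 99

(200, 111, 99)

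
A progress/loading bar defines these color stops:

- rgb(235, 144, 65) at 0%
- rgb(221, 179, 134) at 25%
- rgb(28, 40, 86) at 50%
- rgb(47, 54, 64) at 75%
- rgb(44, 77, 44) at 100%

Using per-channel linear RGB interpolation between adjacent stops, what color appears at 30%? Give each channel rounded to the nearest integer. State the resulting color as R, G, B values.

(182, 151, 124)

30% lies between the 25% and 50% stops, so the local fraction is t = (30 − 25)/(50 − 25) = 5/25 ≈ 0.2.
R = 221 + 0.2 × (28 − 221) = 182.4 → 182
G = 179 + 0.2 × (40 − 179) = 151.2 → 151
B = 134 + 0.2 × (86 − 134) = 124.4 → 124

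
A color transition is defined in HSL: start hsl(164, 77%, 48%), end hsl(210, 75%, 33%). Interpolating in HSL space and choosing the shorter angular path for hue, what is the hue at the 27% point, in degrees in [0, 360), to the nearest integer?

176

Hue arc: Δh = 210 − 164 = 46° (|Δh| ≤ 180, already the shorter path).
H = 164 + 0.27 × (46) = 176.42 → 176°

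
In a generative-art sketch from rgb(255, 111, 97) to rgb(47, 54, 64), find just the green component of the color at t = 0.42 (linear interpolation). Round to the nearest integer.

87

G = 111 + 0.42 × (54 − 111) = 87.06 → 87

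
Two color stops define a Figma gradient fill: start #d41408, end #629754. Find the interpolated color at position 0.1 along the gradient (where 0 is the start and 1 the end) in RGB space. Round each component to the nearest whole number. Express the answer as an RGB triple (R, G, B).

#d41408 → (212, 20, 8); #629754 → (98, 151, 84).
R = 212 + 0.1 × (98 − 212) = 212 + 0.1 × -114 = 200.6 → 201
G = 20 + 0.1 × (151 − 20) = 20 + 0.1 × 131 = 33.1 → 33
B = 8 + 0.1 × (84 − 8) = 8 + 0.1 × 76 = 15.6 → 16
So the blended color is (201, 33, 16), about #c92110.

(201, 33, 16)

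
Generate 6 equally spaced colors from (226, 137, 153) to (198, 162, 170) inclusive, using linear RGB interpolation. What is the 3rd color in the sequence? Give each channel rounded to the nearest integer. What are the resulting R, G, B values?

(215, 147, 160)

With 6 swatches and endpoints inclusive, swatch 3 sits at t = (3 − 1)/(6 − 1) = 2/5 ≈ 0.4.
R = 226 + 0.4 × (198 − 226) = 214.8 → 215
G = 137 + 0.4 × (162 − 137) = 147 → 147
B = 153 + 0.4 × (170 − 153) = 159.8 → 160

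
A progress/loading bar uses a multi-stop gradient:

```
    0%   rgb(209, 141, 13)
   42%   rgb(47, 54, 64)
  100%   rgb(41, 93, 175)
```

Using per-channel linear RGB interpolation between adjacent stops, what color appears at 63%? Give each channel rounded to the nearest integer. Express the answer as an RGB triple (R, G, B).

(45, 68, 104)

63% lies between the 42% and 100% stops, so the local fraction is t = (63 − 42)/(100 − 42) = 21/58 ≈ 0.3621.
R = 47 + 0.3621 × (41 − 47) = 44.827 → 45
G = 54 + 0.3621 × (93 − 54) = 68.122 → 68
B = 64 + 0.3621 × (175 − 64) = 104.193 → 104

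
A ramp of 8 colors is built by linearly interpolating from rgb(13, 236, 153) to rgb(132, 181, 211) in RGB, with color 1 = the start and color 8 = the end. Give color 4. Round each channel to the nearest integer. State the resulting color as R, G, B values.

With 8 swatches and endpoints inclusive, swatch 4 sits at t = (4 − 1)/(8 − 1) = 3/7 ≈ 0.4286.
R = 13 + 0.4286 × (132 − 13) = 64.003 → 64
G = 236 + 0.4286 × (181 − 236) = 212.427 → 212
B = 153 + 0.4286 × (211 − 153) = 177.859 → 178

(64, 212, 178)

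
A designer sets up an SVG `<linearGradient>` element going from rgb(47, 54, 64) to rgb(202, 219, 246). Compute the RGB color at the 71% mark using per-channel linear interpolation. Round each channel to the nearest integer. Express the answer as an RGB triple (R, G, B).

(157, 171, 193)

71% corresponds to t = 0.71.
R = 47 + 0.71 × (202 − 47) = 47 + 0.71 × 155 = 157.05 → 157
G = 54 + 0.71 × (219 − 54) = 54 + 0.71 × 165 = 171.15 → 171
B = 64 + 0.71 × (246 − 64) = 64 + 0.71 × 182 = 193.22 → 193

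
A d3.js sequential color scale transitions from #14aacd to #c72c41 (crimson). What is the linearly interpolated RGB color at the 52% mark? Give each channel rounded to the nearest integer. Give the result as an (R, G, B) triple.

#14aacd → (20, 170, 205); #c72c41 → (199, 44, 65).
52% corresponds to t = 0.52.
R = 20 + 0.52 × (199 − 20) = 20 + 0.52 × 179 = 113.08 → 113
G = 170 + 0.52 × (44 − 170) = 170 + 0.52 × -126 = 104.48 → 104
B = 205 + 0.52 × (65 − 205) = 205 + 0.52 × -140 = 132.2 → 132

(113, 104, 132)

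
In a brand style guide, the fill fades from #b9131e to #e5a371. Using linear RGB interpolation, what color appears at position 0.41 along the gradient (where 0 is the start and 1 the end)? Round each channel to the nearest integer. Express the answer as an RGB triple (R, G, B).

#b9131e → (185, 19, 30); #e5a371 → (229, 163, 113).
R = 185 + 0.41 × (229 − 185) = 185 + 0.41 × 44 = 203.04 → 203
G = 19 + 0.41 × (163 − 19) = 19 + 0.41 × 144 = 78.04 → 78
B = 30 + 0.41 × (113 − 30) = 30 + 0.41 × 83 = 64.03 → 64

(203, 78, 64)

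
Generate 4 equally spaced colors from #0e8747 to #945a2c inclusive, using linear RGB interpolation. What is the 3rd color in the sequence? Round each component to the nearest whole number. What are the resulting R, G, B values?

(103, 105, 53)

With 4 swatches and endpoints inclusive, swatch 3 sits at t = (3 − 1)/(4 − 1) = 2/3 ≈ 0.6667.
#0e8747 → (14, 135, 71); #945a2c → (148, 90, 44).
R = 14 + 0.6667 × (148 − 14) = 103.338 → 103
G = 135 + 0.6667 × (90 − 135) = 104.999 → 105
B = 71 + 0.6667 × (44 − 71) = 52.999 → 53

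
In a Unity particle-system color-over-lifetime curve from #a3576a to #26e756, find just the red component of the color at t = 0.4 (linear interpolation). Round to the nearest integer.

113

R₁ = 163 (from #a3576a), R₂ = 38 (from #26e756).
R = 163 + 0.4 × (38 − 163) = 113 → 113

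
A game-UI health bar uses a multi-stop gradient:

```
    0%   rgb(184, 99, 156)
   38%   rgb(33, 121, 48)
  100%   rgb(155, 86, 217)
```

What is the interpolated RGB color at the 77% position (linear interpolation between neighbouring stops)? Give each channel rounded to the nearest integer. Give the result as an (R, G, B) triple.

(110, 99, 154)

77% lies between the 38% and 100% stops, so the local fraction is t = (77 − 38)/(100 − 38) = 39/62 ≈ 0.629.
R = 33 + 0.629 × (155 − 33) = 109.738 → 110
G = 121 + 0.629 × (86 − 121) = 98.985 → 99
B = 48 + 0.629 × (217 − 48) = 154.301 → 154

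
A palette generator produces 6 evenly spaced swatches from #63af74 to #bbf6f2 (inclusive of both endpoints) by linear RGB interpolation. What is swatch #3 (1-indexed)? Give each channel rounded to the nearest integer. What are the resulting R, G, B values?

(134, 203, 166)

With 6 swatches and endpoints inclusive, swatch 3 sits at t = (3 − 1)/(6 − 1) = 2/5 ≈ 0.4.
#63af74 → (99, 175, 116); #bbf6f2 → (187, 246, 242).
R = 99 + 0.4 × (187 − 99) = 134.2 → 134
G = 175 + 0.4 × (246 − 175) = 203.4 → 203
B = 116 + 0.4 × (242 − 116) = 166.4 → 166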